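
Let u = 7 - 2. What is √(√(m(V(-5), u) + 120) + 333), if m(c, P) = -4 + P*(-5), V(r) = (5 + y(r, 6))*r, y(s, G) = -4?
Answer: √(333 + √91) ≈ 18.508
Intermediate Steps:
V(r) = r (V(r) = (5 - 4)*r = 1*r = r)
u = 5
m(c, P) = -4 - 5*P
√(√(m(V(-5), u) + 120) + 333) = √(√((-4 - 5*5) + 120) + 333) = √(√((-4 - 25) + 120) + 333) = √(√(-29 + 120) + 333) = √(√91 + 333) = √(333 + √91)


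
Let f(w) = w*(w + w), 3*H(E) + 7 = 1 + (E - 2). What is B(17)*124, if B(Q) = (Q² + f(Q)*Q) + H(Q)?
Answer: 1254632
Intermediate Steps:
H(E) = -8/3 + E/3 (H(E) = -7/3 + (1 + (E - 2))/3 = -7/3 + (1 + (-2 + E))/3 = -7/3 + (-1 + E)/3 = -7/3 + (-⅓ + E/3) = -8/3 + E/3)
f(w) = 2*w² (f(w) = w*(2*w) = 2*w²)
B(Q) = -8/3 + Q² + 2*Q³ + Q/3 (B(Q) = (Q² + (2*Q²)*Q) + (-8/3 + Q/3) = (Q² + 2*Q³) + (-8/3 + Q/3) = -8/3 + Q² + 2*Q³ + Q/3)
B(17)*124 = (-8/3 + 17² + 2*17³ + (⅓)*17)*124 = (-8/3 + 289 + 2*4913 + 17/3)*124 = (-8/3 + 289 + 9826 + 17/3)*124 = 10118*124 = 1254632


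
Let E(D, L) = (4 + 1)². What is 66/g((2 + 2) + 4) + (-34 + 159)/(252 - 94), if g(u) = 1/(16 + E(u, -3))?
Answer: 427673/158 ≈ 2706.8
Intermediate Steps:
E(D, L) = 25 (E(D, L) = 5² = 25)
g(u) = 1/41 (g(u) = 1/(16 + 25) = 1/41)
66/g((2 + 2) + 4) + (-34 + 159)/(252 - 94) = 66/(1/41) + (-34 + 159)/(252 - 94) = 66*41 + 125/158 = 2706 + 125*(1/158) = 2706 + 125/158 = 427673/158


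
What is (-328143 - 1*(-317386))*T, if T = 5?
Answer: -53785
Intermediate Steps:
(-328143 - 1*(-317386))*T = (-328143 - 1*(-317386))*5 = (-328143 + 317386)*5 = -10757*5 = -53785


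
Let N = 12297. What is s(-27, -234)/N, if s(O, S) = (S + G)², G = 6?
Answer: 17328/4099 ≈ 4.2274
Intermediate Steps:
s(O, S) = (6 + S)² (s(O, S) = (S + 6)² = (6 + S)²)
s(-27, -234)/N = (6 - 234)²/12297 = (-228)²*(1/12297) = 51984*(1/12297) = 17328/4099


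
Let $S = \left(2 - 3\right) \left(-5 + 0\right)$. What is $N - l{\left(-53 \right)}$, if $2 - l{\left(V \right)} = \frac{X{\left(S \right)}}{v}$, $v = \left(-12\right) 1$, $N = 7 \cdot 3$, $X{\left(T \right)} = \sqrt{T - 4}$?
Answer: $\frac{227}{12} \approx 18.917$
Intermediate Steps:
$S = 5$ ($S = \left(-1\right) \left(-5\right) = 5$)
$X{\left(T \right)} = \sqrt{-4 + T}$
$N = 21$
$v = -12$
$l{\left(V \right)} = \frac{25}{12}$ ($l{\left(V \right)} = 2 - \frac{\sqrt{-4 + 5}}{-12} = 2 - \sqrt{1} \left(- \frac{1}{12}\right) = 2 - 1 \left(- \frac{1}{12}\right) = 2 - - \frac{1}{12} = 2 + \frac{1}{12} = \frac{25}{12}$)
$N - l{\left(-53 \right)} = 21 - \frac{25}{12} = \frac{227}{12}$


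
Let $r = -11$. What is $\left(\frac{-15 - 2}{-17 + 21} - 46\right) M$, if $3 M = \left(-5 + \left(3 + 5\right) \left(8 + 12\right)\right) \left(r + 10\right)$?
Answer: $\frac{10385}{4} \approx 2596.3$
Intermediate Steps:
$M = - \frac{155}{3}$ ($M = \frac{\left(-5 + \left(3 + 5\right) \left(8 + 12\right)\right) \left(-11 + 10\right)}{3} = \frac{\left(-5 + 8 \cdot 20\right) \left(-1\right)}{3} = \frac{\left(-5 + 160\right) \left(-1\right)}{3} = \frac{155 \left(-1\right)}{3} = \frac{1}{3} \left(-155\right) = - \frac{155}{3} \approx -51.667$)
$\left(\frac{-15 - 2}{-17 + 21} - 46\right) M = \left(\frac{-15 - 2}{-17 + 21} - 46\right) \left(- \frac{155}{3}\right) = \left(- \frac{17}{4} - 46\right) \left(- \frac{155}{3}\right) = \left(- \frac{201}{4}\right) \left(- \frac{155}{3}\right) = \frac{10385}{4}$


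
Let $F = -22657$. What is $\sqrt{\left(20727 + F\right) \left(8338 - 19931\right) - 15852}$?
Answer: $\sqrt{22358638} \approx 4728.5$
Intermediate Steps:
$\sqrt{\left(20727 + F\right) \left(8338 - 19931\right) - 15852} = \sqrt{\left(20727 - 22657\right) \left(8338 - 19931\right) - 15852} = \sqrt{\left(-1930\right) \left(-11593\right) - 15852} = \sqrt{22374490 - 15852} = \sqrt{22358638}$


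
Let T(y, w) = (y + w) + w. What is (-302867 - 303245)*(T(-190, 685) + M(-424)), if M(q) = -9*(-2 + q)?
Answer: -3039045568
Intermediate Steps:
M(q) = 18 - 9*q
T(y, w) = y + 2*w (T(y, w) = (w + y) + w = y + 2*w)
(-302867 - 303245)*(T(-190, 685) + M(-424)) = (-302867 - 303245)*((-190 + 2*685) + (18 - 9*(-424))) = -606112*((-190 + 1370) + (18 + 3816)) = -606112*(1180 + 3834) = -606112*5014 = -3039045568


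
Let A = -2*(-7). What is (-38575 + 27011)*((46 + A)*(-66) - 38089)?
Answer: 486254636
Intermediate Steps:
A = 14
(-38575 + 27011)*((46 + A)*(-66) - 38089) = (-38575 + 27011)*((46 + 14)*(-66) - 38089) = -11564*(60*(-66) - 38089) = -11564*(-3960 - 38089) = -11564*(-42049) = 486254636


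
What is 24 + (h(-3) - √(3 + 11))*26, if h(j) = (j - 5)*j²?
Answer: -1848 - 26*√14 ≈ -1945.3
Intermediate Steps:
h(j) = j²*(-5 + j) (h(j) = (-5 + j)*j² = j²*(-5 + j))
24 + (h(-3) - √(3 + 11))*26 = 24 + ((-3)²*(-5 - 3) - √(3 + 11))*26 = 24 + (9*(-8) - √14)*26 = 24 + (-72 - √14)*26 = 24 + (-1872 - 26*√14) = -1848 - 26*√14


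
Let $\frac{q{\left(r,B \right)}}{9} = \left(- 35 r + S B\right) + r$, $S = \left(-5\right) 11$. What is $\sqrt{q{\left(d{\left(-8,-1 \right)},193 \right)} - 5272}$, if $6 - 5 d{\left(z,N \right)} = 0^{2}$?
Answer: $\frac{i \sqrt{2529355}}{5} \approx 318.08 i$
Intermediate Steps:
$S = -55$
$d{\left(z,N \right)} = \frac{6}{5}$ ($d{\left(z,N \right)} = \frac{6}{5} - \frac{0^{2}}{5} = \frac{6}{5} - 0 = \frac{6}{5} + 0 = \frac{6}{5}$)
$q{\left(r,B \right)} = - 495 B - 306 r$ ($q{\left(r,B \right)} = 9 \left(\left(- 35 r - 55 B\right) + r\right) = 9 \left(\left(- 55 B - 35 r\right) + r\right) = 9 \left(- 55 B - 34 r\right) = - 495 B - 306 r$)
$\sqrt{q{\left(d{\left(-8,-1 \right)},193 \right)} - 5272} = \sqrt{\left(\left(-495\right) 193 - \frac{1836}{5}\right) - 5272} = \sqrt{\left(-95535 - \frac{1836}{5}\right) - 5272} = \sqrt{- \frac{479511}{5} - 5272} = \sqrt{- \frac{505871}{5}} = \frac{i \sqrt{2529355}}{5}$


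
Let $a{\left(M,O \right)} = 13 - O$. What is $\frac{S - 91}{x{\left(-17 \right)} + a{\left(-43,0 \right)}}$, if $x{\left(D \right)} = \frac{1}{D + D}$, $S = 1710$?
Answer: $\frac{55046}{441} \approx 124.82$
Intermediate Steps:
$x{\left(D \right)} = \frac{1}{2 D}$
$\frac{S - 91}{x{\left(-17 \right)} + a{\left(-43,0 \right)}} = \frac{1710 - 91}{\frac{1}{2 \left(-17\right)} + \left(13 - 0\right)} = \frac{1619}{\frac{1}{2} \left(- \frac{1}{17}\right) + \left(13 + 0\right)} = \frac{1619}{- \frac{1}{34} + 13} = \frac{1619}{\frac{441}{34}} = 1619 \cdot \frac{34}{441} = \frac{55046}{441}$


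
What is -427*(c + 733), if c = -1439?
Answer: 301462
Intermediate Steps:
-427*(c + 733) = -427*(-1439 + 733) = -427*(-706) = 301462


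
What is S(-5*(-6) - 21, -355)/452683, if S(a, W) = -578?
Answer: -578/452683 ≈ -0.0012768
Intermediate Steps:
S(-5*(-6) - 21, -355)/452683 = -578/452683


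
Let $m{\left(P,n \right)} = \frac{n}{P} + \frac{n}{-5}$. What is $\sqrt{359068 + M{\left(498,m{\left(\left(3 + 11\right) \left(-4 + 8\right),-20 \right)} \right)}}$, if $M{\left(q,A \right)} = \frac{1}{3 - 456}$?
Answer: $\frac{7 \sqrt{1503754791}}{453} \approx 599.22$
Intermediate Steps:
$m{\left(P,n \right)} = - \frac{n}{5} + \frac{n}{P}$ ($m{\left(P,n \right)} = \frac{n}{P} + n \left(- \frac{1}{5}\right) = \frac{n}{P} - \frac{n}{5} = - \frac{n}{5} + \frac{n}{P}$)
$M{\left(q,A \right)} = - \frac{1}{453}$ ($M{\left(q,A \right)} = \frac{1}{-453} = - \frac{1}{453}$)
$\sqrt{359068 + M{\left(498,m{\left(\left(3 + 11\right) \left(-4 + 8\right),-20 \right)} \right)}} = \sqrt{359068 - \frac{1}{453}} = \sqrt{\frac{162657803}{453}} = \frac{7 \sqrt{1503754791}}{453}$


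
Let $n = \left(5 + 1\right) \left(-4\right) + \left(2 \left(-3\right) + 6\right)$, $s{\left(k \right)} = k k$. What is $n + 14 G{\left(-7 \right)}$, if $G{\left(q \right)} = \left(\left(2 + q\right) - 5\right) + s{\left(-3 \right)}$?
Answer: $-38$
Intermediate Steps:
$s{\left(k \right)} = k^{2}$
$G{\left(q \right)} = 6 + q$ ($G{\left(q \right)} = \left(\left(2 + q\right) - 5\right) + \left(-3\right)^{2} = \left(-3 + q\right) + 9 = 6 + q$)
$n = -24$ ($n = 6 \left(-4\right) + \left(-6 + 6\right) = -24 + 0 = -24$)
$n + 14 G{\left(-7 \right)} = -24 + 14 \left(6 - 7\right) = -24 + 14 \left(-1\right) = -24 - 14 = -38$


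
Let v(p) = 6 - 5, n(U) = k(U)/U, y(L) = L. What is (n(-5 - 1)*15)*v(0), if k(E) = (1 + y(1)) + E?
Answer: 10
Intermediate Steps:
k(E) = 2 + E (k(E) = (1 + 1) + E = 2 + E)
n(U) = (2 + U)/U
v(p) = 1
(n(-5 - 1)*15)*v(0) = (((2 + (-5 - 1))/(-5 - 1))*15)*1 = (((2 - 6)/(-6))*15)*1 = (-⅙*(-4)*15)*1 = ((⅔)*15)*1 = 10*1 = 10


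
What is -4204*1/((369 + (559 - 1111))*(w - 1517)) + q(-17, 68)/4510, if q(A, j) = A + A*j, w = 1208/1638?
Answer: -94031965827/341636825090 ≈ -0.27524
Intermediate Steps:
w = 604/819 (w = 1208*(1/1638) = 604/819 ≈ 0.73748)
-4204*1/((369 + (559 - 1111))*(w - 1517)) + q(-17, 68)/4510 = -4204*1/((369 + (559 - 1111))*(604/819 - 1517)) - 17*(1 + 68)/4510 = -4204*(-819/(1241819*(369 - 552))) - 17*69*(1/4510) = -4204/((-183*(-1241819/819))) - 1173*1/4510 = -4204/75750959/273 - 1173/4510 = -4204*273/75750959 - 1173/4510 = -1147692/75750959 - 1173/4510 = -94031965827/341636825090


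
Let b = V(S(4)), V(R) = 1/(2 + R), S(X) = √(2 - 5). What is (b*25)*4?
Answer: 200/7 - 100*I*√3/7 ≈ 28.571 - 24.744*I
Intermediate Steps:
S(X) = I*√3 (S(X) = √(-3) = I*√3)
b = 1/(2 + I*√3) ≈ 0.28571 - 0.24744*I
(b*25)*4 = ((2/7 - I*√3/7)*25)*4 = (50/7 - 25*I*√3/7)*4 = 200/7 - 100*I*√3/7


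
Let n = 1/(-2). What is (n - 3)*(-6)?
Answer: 21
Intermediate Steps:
n = -½ ≈ -0.50000
(n - 3)*(-6) = (-½ - 3)*(-6) = -7/2*(-6) = 21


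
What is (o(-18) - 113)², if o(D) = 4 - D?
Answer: 8281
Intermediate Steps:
(o(-18) - 113)² = ((4 - 1*(-18)) - 113)² = ((4 + 18) - 113)² = (22 - 113)² = (-91)² = 8281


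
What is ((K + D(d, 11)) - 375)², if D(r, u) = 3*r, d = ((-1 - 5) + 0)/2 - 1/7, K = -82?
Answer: 10660225/49 ≈ 2.1756e+5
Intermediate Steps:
d = -22/7 (d = (-6 + 0)*(½) - 1*⅐ = -6*½ - ⅐ = -3 - ⅐ = -22/7 ≈ -3.1429)
((K + D(d, 11)) - 375)² = ((-82 + 3*(-22/7)) - 375)² = ((-82 - 66/7) - 375)² = (-640/7 - 375)² = (-3265/7)² = 10660225/49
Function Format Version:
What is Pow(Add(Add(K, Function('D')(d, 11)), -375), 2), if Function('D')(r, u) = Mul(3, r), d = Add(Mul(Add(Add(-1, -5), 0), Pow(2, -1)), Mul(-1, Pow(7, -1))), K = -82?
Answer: Rational(10660225, 49) ≈ 2.1756e+5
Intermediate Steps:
d = Rational(-22, 7) (d = Add(Mul(Add(-6, 0), Rational(1, 2)), Mul(-1, Rational(1, 7))) = Add(Mul(-6, Rational(1, 2)), Rational(-1, 7)) = Add(-3, Rational(-1, 7)) = Rational(-22, 7) ≈ -3.1429)
Pow(Add(Add(K, Function('D')(d, 11)), -375), 2) = Pow(Add(Add(-82, Mul(3, Rational(-22, 7))), -375), 2) = Pow(Add(Add(-82, Rational(-66, 7)), -375), 2) = Pow(Add(Rational(-640, 7), -375), 2) = Pow(Rational(-3265, 7), 2) = Rational(10660225, 49)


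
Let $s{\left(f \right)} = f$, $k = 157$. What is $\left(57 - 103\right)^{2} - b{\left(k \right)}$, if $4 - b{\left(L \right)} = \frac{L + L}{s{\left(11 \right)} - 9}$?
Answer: $2269$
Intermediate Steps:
$b{\left(L \right)} = 4 - L$ ($b{\left(L \right)} = 4 - \frac{L + L}{11 - 9} = 4 - \frac{2 L}{2} = 4 - 2 L \frac{1}{2} = 4 - L$)
$\left(57 - 103\right)^{2} - b{\left(k \right)} = \left(57 - 103\right)^{2} - \left(4 - 157\right) = \left(-46\right)^{2} - \left(4 - 157\right) = 2116 - -153 = 2116 + 153 = 2269$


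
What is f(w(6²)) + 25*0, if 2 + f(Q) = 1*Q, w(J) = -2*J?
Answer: -74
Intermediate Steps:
f(Q) = -2 + Q (f(Q) = -2 + 1*Q = -2 + Q)
f(w(6²)) + 25*0 = (-2 - 2*6²) + 25*0 = (-2 - 2*36) + 0 = (-2 - 72) + 0 = -74 + 0 = -74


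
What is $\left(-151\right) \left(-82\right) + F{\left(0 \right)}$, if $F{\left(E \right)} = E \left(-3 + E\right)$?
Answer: $12382$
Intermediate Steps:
$\left(-151\right) \left(-82\right) + F{\left(0 \right)} = \left(-151\right) \left(-82\right) + 0 \left(-3 + 0\right) = 12382 + 0 \left(-3\right) = 12382 + 0 = 12382$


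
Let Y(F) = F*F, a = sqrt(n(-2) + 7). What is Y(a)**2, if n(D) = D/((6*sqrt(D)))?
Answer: (42 + I*sqrt(2))**2/36 ≈ 48.944 + 3.2998*I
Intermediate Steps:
n(D) = sqrt(D)/6 (n(D) = D*(1/(6*sqrt(D))) = sqrt(D)/6)
a = sqrt(7 + I*sqrt(2)/6) (a = sqrt(sqrt(-2)/6 + 7) = sqrt((I*sqrt(2))/6 + 7) = sqrt(I*sqrt(2)/6 + 7) = sqrt(7 + I*sqrt(2)/6) ≈ 2.6461 + 0.04454*I)
Y(F) = F**2
Y(a)**2 = ((sqrt(252 + 6*I*sqrt(2))/6)**2)**2 = (7 + I*sqrt(2)/6)**2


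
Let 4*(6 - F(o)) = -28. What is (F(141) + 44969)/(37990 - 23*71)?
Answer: 14994/12119 ≈ 1.2372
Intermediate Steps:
F(o) = 13 (F(o) = 6 - 1/4*(-28) = 6 + 7 = 13)
(F(141) + 44969)/(37990 - 23*71) = (13 + 44969)/(37990 - 23*71) = 44982/(37990 - 1633) = 44982/36357 = 44982*(1/36357) = 14994/12119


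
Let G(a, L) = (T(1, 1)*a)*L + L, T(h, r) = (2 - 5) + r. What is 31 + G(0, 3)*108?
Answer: 355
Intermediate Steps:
T(h, r) = -3 + r
G(a, L) = L - 2*L*a (G(a, L) = ((-3 + 1)*a)*L + L = (-2*a)*L + L = -2*L*a + L = L - 2*L*a)
31 + G(0, 3)*108 = 31 + (3*(1 - 2*0))*108 = 31 + (3*(1 + 0))*108 = 31 + (3*1)*108 = 31 + 3*108 = 31 + 324 = 355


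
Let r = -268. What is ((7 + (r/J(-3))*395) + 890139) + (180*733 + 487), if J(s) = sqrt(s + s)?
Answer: 1022573 + 52930*I*sqrt(6)/3 ≈ 1.0226e+6 + 43217.0*I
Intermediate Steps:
J(s) = sqrt(2)*sqrt(s) (J(s) = sqrt(2*s) = sqrt(2)*sqrt(s))
((7 + (r/J(-3))*395) + 890139) + (180*733 + 487) = ((7 - 268*(-I*sqrt(6)/6)*395) + 890139) + (180*733 + 487) = ((7 - 268*(-I*sqrt(6)/6)*395) + 890139) + (131940 + 487) = ((7 - 268*(-I*sqrt(6)/6)*395) + 890139) + 132427 = ((7 - (-134)*I*sqrt(6)/3*395) + 890139) + 132427 = ((7 + (134*I*sqrt(6)/3)*395) + 890139) + 132427 = ((7 + 52930*I*sqrt(6)/3) + 890139) + 132427 = (890146 + 52930*I*sqrt(6)/3) + 132427 = 1022573 + 52930*I*sqrt(6)/3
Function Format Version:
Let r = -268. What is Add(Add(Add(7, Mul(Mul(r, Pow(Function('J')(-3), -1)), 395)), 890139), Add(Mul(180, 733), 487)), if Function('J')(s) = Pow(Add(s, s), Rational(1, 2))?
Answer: Add(1022573, Mul(Rational(52930, 3), I, Pow(6, Rational(1, 2)))) ≈ Add(1.0226e+6, Mul(43217., I))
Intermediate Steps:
Function('J')(s) = Mul(Pow(2, Rational(1, 2)), Pow(s, Rational(1, 2))) (Function('J')(s) = Pow(Mul(2, s), Rational(1, 2)) = Mul(Pow(2, Rational(1, 2)), Pow(s, Rational(1, 2))))
Add(Add(Add(7, Mul(Mul(r, Pow(Function('J')(-3), -1)), 395)), 890139), Add(Mul(180, 733), 487)) = Add(Add(Add(7, Mul(Mul(-268, Pow(Mul(Pow(2, Rational(1, 2)), Pow(-3, Rational(1, 2))), -1)), 395)), 890139), Add(Mul(180, 733), 487)) = Add(Add(Add(7, Mul(Mul(-268, Pow(Mul(Pow(2, Rational(1, 2)), Mul(I, Pow(3, Rational(1, 2)))), -1)), 395)), 890139), Add(131940, 487)) = Add(Add(Add(7, Mul(Mul(-268, Pow(Mul(I, Pow(6, Rational(1, 2))), -1)), 395)), 890139), 132427) = Add(Add(Add(7, Mul(Mul(-268, Mul(Rational(-1, 6), I, Pow(6, Rational(1, 2)))), 395)), 890139), 132427) = Add(Add(Add(7, Mul(Mul(Rational(134, 3), I, Pow(6, Rational(1, 2))), 395)), 890139), 132427) = Add(Add(Add(7, Mul(Rational(52930, 3), I, Pow(6, Rational(1, 2)))), 890139), 132427) = Add(Add(890146, Mul(Rational(52930, 3), I, Pow(6, Rational(1, 2)))), 132427) = Add(1022573, Mul(Rational(52930, 3), I, Pow(6, Rational(1, 2))))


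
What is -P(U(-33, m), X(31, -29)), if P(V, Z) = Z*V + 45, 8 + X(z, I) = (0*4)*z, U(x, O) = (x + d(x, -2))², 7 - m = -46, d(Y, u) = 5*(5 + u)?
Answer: 2547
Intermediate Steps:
d(Y, u) = 25 + 5*u
m = 53 (m = 7 - 1*(-46) = 7 + 46 = 53)
U(x, O) = (15 + x)² (U(x, O) = (x + (25 + 5*(-2)))² = (x + (25 - 10))² = (x + 15)² = (15 + x)²)
X(z, I) = -8 (X(z, I) = -8 + (0*4)*z = -8 + 0*z = -8 + 0 = -8)
P(V, Z) = 45 + V*Z (P(V, Z) = V*Z + 45 = 45 + V*Z)
-P(U(-33, m), X(31, -29)) = -(45 + (15 - 33)²*(-8)) = -(45 + (-18)²*(-8)) = -(45 + 324*(-8)) = -(45 - 2592) = -1*(-2547) = 2547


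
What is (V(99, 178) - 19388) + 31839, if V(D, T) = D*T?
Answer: 30073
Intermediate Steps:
(V(99, 178) - 19388) + 31839 = (99*178 - 19388) + 31839 = (17622 - 19388) + 31839 = -1766 + 31839 = 30073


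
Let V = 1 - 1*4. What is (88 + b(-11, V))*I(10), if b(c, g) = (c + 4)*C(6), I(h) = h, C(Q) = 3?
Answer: 670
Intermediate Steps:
V = -3 (V = 1 - 4 = -3)
b(c, g) = 12 + 3*c (b(c, g) = (c + 4)*3 = (4 + c)*3 = 12 + 3*c)
(88 + b(-11, V))*I(10) = (88 + (12 + 3*(-11)))*10 = (88 + (12 - 33))*10 = (88 - 21)*10 = 67*10 = 670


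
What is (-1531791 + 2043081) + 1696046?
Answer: 2207336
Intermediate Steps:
(-1531791 + 2043081) + 1696046 = 511290 + 1696046 = 2207336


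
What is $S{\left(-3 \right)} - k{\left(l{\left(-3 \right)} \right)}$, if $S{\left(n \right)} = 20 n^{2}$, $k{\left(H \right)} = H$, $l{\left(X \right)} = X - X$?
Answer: $180$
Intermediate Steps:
$l{\left(X \right)} = 0$
$S{\left(-3 \right)} - k{\left(l{\left(-3 \right)} \right)} = 20 \left(-3\right)^{2} - 0 = 20 \cdot 9 + 0 = 180 + 0 = 180$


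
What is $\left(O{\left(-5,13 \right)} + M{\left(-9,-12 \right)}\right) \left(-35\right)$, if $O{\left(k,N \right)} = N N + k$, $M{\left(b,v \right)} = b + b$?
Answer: $-5110$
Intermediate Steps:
$M{\left(b,v \right)} = 2 b$
$O{\left(k,N \right)} = k + N^{2}$ ($O{\left(k,N \right)} = N^{2} + k = k + N^{2}$)
$\left(O{\left(-5,13 \right)} + M{\left(-9,-12 \right)}\right) \left(-35\right) = \left(\left(-5 + 13^{2}\right) + 2 \left(-9\right)\right) \left(-35\right) = \left(\left(-5 + 169\right) - 18\right) \left(-35\right) = \left(164 - 18\right) \left(-35\right) = 146 \left(-35\right) = -5110$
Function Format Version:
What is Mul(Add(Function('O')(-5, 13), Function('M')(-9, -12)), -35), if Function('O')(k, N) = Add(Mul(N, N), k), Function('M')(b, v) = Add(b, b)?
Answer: -5110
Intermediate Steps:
Function('M')(b, v) = Mul(2, b)
Function('O')(k, N) = Add(k, Pow(N, 2)) (Function('O')(k, N) = Add(Pow(N, 2), k) = Add(k, Pow(N, 2)))
Mul(Add(Function('O')(-5, 13), Function('M')(-9, -12)), -35) = Mul(Add(Add(-5, Pow(13, 2)), Mul(2, -9)), -35) = Mul(Add(Add(-5, 169), -18), -35) = Mul(Add(164, -18), -35) = Mul(146, -35) = -5110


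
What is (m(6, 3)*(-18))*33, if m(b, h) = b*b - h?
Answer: -19602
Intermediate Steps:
m(b, h) = b² - h
(m(6, 3)*(-18))*33 = ((6² - 1*3)*(-18))*33 = ((36 - 3)*(-18))*33 = (33*(-18))*33 = -594*33 = -19602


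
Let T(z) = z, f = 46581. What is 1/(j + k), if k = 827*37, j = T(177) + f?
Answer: 1/77357 ≈ 1.2927e-5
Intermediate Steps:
j = 46758 (j = 177 + 46581 = 46758)
k = 30599
1/(j + k) = 1/(46758 + 30599) = 1/77357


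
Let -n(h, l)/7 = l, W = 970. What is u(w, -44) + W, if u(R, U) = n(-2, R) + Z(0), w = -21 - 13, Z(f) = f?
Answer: 1208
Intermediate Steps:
w = -34
n(h, l) = -7*l
u(R, U) = -7*R (u(R, U) = -7*R + 0 = -7*R)
u(w, -44) + W = -7*(-34) + 970 = 238 + 970 = 1208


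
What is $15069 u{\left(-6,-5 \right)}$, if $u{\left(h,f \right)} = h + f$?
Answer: $-165759$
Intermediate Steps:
$u{\left(h,f \right)} = f + h$
$15069 u{\left(-6,-5 \right)} = 15069 \left(-5 - 6\right) = 15069 \left(-11\right) = -165759$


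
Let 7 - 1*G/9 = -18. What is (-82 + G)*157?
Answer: 22451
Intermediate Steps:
G = 225 (G = 63 - 9*(-18) = 63 + 162 = 225)
(-82 + G)*157 = (-82 + 225)*157 = 143*157 = 22451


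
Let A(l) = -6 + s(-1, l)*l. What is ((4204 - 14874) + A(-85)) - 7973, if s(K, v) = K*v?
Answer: -25874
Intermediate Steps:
A(l) = -6 - l**2 (A(l) = -6 + (-l)*l = -6 - l**2)
((4204 - 14874) + A(-85)) - 7973 = ((4204 - 14874) + (-6 - 1*(-85)**2)) - 7973 = (-10670 + (-6 - 1*7225)) - 7973 = (-10670 + (-6 - 7225)) - 7973 = (-10670 - 7231) - 7973 = -17901 - 7973 = -25874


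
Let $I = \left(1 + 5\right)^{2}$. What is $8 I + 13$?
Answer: $301$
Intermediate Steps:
$I = 36$ ($I = 6^{2} = 36$)
$8 I + 13 = 8 \cdot 36 + 13 = 288 + 13 = 301$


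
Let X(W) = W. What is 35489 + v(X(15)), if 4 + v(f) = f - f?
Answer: 35485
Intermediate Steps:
v(f) = -4 (v(f) = -4 + (f - f) = -4 + 0 = -4)
35489 + v(X(15)) = 35489 - 4 = 35485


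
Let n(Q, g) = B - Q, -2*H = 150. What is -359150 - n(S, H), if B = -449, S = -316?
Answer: -359017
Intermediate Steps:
H = -75 (H = -½*150 = -75)
n(Q, g) = -449 - Q
-359150 - n(S, H) = -359150 - (-449 - 1*(-316)) = -359150 - (-449 + 316) = -359150 - 1*(-133) = -359150 + 133 = -359017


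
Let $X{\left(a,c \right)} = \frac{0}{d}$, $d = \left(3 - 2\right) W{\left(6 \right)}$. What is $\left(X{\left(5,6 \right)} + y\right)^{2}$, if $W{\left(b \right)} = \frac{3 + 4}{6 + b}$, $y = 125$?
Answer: $15625$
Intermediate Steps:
$W{\left(b \right)} = \frac{7}{6 + b}$
$d = \frac{7}{12}$ ($d = \left(3 - 2\right) \frac{7}{6 + 6} = 1 \cdot \frac{7}{12} = \frac{7}{12} \approx 0.58333$)
$X{\left(a,c \right)} = 0$ ($X{\left(a,c \right)} = \frac{0}{\frac{7}{12}} = 0 \cdot \frac{12}{7} = 0$)
$\left(X{\left(5,6 \right)} + y\right)^{2} = \left(0 + 125\right)^{2} = 125^{2} = 15625$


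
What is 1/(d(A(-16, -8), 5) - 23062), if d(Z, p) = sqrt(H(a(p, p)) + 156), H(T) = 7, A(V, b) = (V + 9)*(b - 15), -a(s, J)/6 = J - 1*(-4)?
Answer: -23062/531855681 - sqrt(163)/531855681 ≈ -4.3385e-5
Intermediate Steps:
a(s, J) = -24 - 6*J (a(s, J) = -6*(J - 1*(-4)) = -6*(J + 4) = -6*(4 + J) = -24 - 6*J)
A(V, b) = (-15 + b)*(9 + V) (A(V, b) = (9 + V)*(-15 + b) = (-15 + b)*(9 + V))
d(Z, p) = sqrt(163) (d(Z, p) = sqrt(7 + 156) = sqrt(163))
1/(d(A(-16, -8), 5) - 23062) = 1/(sqrt(163) - 23062) = 1/(-23062 + sqrt(163))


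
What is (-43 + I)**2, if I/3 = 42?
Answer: 6889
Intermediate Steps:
I = 126 (I = 3*42 = 126)
(-43 + I)**2 = (-43 + 126)**2 = 83**2 = 6889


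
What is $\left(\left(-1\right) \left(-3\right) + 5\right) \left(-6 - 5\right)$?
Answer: $-88$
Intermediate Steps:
$\left(\left(-1\right) \left(-3\right) + 5\right) \left(-6 - 5\right) = \left(3 + 5\right) \left(-11\right) = 8 \left(-11\right) = -88$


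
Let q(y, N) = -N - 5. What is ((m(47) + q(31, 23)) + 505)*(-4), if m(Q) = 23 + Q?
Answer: -2188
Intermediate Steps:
q(y, N) = -5 - N
((m(47) + q(31, 23)) + 505)*(-4) = (((23 + 47) + (-5 - 1*23)) + 505)*(-4) = ((70 + (-5 - 23)) + 505)*(-4) = ((70 - 28) + 505)*(-4) = (42 + 505)*(-4) = 547*(-4) = -2188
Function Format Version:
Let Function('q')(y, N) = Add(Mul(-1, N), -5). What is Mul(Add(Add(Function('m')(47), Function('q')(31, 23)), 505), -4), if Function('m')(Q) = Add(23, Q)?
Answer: -2188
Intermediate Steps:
Function('q')(y, N) = Add(-5, Mul(-1, N))
Mul(Add(Add(Function('m')(47), Function('q')(31, 23)), 505), -4) = Mul(Add(Add(Add(23, 47), Add(-5, Mul(-1, 23))), 505), -4) = Mul(Add(Add(70, Add(-5, -23)), 505), -4) = Mul(Add(Add(70, -28), 505), -4) = Mul(Add(42, 505), -4) = Mul(547, -4) = -2188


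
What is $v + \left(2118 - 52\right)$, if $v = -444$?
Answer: $1622$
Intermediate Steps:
$v + \left(2118 - 52\right) = -444 + \left(2118 - 52\right) = -444 + 2066 = 1622$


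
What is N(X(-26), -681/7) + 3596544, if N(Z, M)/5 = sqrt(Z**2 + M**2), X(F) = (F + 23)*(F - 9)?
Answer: 3596544 + 255*sqrt(386)/7 ≈ 3.5973e+6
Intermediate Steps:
X(F) = (-9 + F)*(23 + F) (X(F) = (23 + F)*(-9 + F) = (-9 + F)*(23 + F))
N(Z, M) = 5*sqrt(M**2 + Z**2) (N(Z, M) = 5*sqrt(Z**2 + M**2) = 5*sqrt(M**2 + Z**2))
N(X(-26), -681/7) + 3596544 = 5*sqrt((-681/7)**2 + (-207 + (-26)**2 + 14*(-26))**2) + 3596544 = 5*sqrt((-681*1/7)**2 + (-207 + 676 - 364)**2) + 3596544 = 5*sqrt((-681/7)**2 + 105**2) + 3596544 = 5*sqrt(463761/49 + 11025) + 3596544 = 5*sqrt(1003986/49) + 3596544 = 5*(51*sqrt(386)/7) + 3596544 = 255*sqrt(386)/7 + 3596544 = 3596544 + 255*sqrt(386)/7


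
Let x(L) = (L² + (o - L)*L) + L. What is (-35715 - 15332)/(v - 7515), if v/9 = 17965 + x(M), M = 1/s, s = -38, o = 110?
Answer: -1939786/5857461 ≈ -0.33116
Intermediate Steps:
M = -1/38 (M = 1/(-38) = -1/38 ≈ -0.026316)
x(L) = L + L² + L*(110 - L) (x(L) = (L² + (110 - L)*L) + L = (L² + L*(110 - L)) + L = L + L² + L*(110 - L))
v = 6143031/38 (v = 9*(17965 + 111*(-1/38)) = 9*(17965 - 111/38) = 9*(682559/38) = 6143031/38 ≈ 1.6166e+5)
(-35715 - 15332)/(v - 7515) = (-35715 - 15332)/(6143031/38 - 7515) = -51047/5857461/38 = -51047*38/5857461 = -1939786/5857461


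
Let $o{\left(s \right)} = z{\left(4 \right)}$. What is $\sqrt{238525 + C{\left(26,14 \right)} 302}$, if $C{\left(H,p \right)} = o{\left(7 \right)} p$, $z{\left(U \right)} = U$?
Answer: $7 \sqrt{5213} \approx 505.41$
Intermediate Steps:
$o{\left(s \right)} = 4$
$C{\left(H,p \right)} = 4 p$
$\sqrt{238525 + C{\left(26,14 \right)} 302} = \sqrt{238525 + 4 \cdot 14 \cdot 302} = \sqrt{238525 + 56 \cdot 302} = \sqrt{238525 + 16912} = \sqrt{255437} = 7 \sqrt{5213}$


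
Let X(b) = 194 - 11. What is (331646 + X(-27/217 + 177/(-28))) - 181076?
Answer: 150753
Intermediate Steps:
X(b) = 183
(331646 + X(-27/217 + 177/(-28))) - 181076 = (331646 + 183) - 181076 = 331829 - 181076 = 150753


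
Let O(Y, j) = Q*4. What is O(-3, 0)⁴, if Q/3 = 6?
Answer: 26873856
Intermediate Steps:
Q = 18 (Q = 3*6 = 18)
O(Y, j) = 72 (O(Y, j) = 18*4 = 72)
O(-3, 0)⁴ = 72⁴ = 26873856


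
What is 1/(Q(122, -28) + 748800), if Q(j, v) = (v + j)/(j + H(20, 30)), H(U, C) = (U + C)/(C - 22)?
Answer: 513/384134776 ≈ 1.3355e-6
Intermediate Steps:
H(U, C) = (C + U)/(-22 + C)
Q(j, v) = (j + v)/(25/4 + j) (Q(j, v) = (v + j)/(j + (30 + 20)/(-22 + 30)) = (j + v)/(j + 50/8) = (j + v)/(j + (⅛)*50) = (j + v)/(j + 25/4) = (j + v)/(25/4 + j))
1/(Q(122, -28) + 748800) = 1/(4*(122 - 28)/(25 + 4*122) + 748800) = 1/(4*94/(25 + 488) + 748800) = 1/(4*94/513 + 748800) = 1/(4*(1/513)*94 + 748800) = 1/(376/513 + 748800) = 1/(384134776/513) = 513/384134776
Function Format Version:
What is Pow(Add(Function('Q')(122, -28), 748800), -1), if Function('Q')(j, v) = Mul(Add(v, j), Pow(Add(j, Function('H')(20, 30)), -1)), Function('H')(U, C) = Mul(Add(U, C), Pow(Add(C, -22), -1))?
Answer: Rational(513, 384134776) ≈ 1.3355e-6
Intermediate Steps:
Function('H')(U, C) = Mul(Pow(Add(-22, C), -1), Add(C, U)) (Function('H')(U, C) = Mul(Add(C, U), Pow(Add(-22, C), -1)) = Mul(Pow(Add(-22, C), -1), Add(C, U)))
Function('Q')(j, v) = Mul(Pow(Add(Rational(25, 4), j), -1), Add(j, v)) (Function('Q')(j, v) = Mul(Add(v, j), Pow(Add(j, Mul(Pow(Add(-22, 30), -1), Add(30, 20))), -1)) = Mul(Add(j, v), Pow(Add(j, Mul(Pow(8, -1), 50)), -1)) = Mul(Add(j, v), Pow(Add(j, Mul(Rational(1, 8), 50)), -1)) = Mul(Add(j, v), Pow(Add(j, Rational(25, 4)), -1)) = Mul(Add(j, v), Pow(Add(Rational(25, 4), j), -1)) = Mul(Pow(Add(Rational(25, 4), j), -1), Add(j, v)))
Pow(Add(Function('Q')(122, -28), 748800), -1) = Pow(Add(Mul(4, Pow(Add(25, Mul(4, 122)), -1), Add(122, -28)), 748800), -1) = Pow(Add(Mul(4, Pow(Add(25, 488), -1), 94), 748800), -1) = Pow(Add(Mul(4, Pow(513, -1), 94), 748800), -1) = Pow(Add(Mul(4, Rational(1, 513), 94), 748800), -1) = Pow(Add(Rational(376, 513), 748800), -1) = Pow(Rational(384134776, 513), -1) = Rational(513, 384134776)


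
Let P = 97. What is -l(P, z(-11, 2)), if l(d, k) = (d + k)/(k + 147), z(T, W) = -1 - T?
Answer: -107/157 ≈ -0.68153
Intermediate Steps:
l(d, k) = (d + k)/(147 + k)
-l(P, z(-11, 2)) = -(97 + (-1 - 1*(-11)))/(147 + (-1 - 1*(-11))) = -(97 + (-1 + 11))/(147 + (-1 + 11)) = -(97 + 10)/(147 + 10) = -107/157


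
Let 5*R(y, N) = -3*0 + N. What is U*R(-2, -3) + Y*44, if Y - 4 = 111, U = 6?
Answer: 25282/5 ≈ 5056.4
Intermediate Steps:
R(y, N) = N/5 (R(y, N) = (-3*0 + N)/5 = (0 + N)/5 = N/5)
Y = 115 (Y = 4 + 111 = 115)
U*R(-2, -3) + Y*44 = 6*((⅕)*(-3)) + 115*44 = 6*(-⅗) + 5060 = -18/5 + 5060 = 25282/5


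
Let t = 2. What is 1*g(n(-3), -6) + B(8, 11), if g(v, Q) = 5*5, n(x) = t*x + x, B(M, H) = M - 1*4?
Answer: 29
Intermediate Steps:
B(M, H) = -4 + M (B(M, H) = M - 4 = -4 + M)
n(x) = 3*x (n(x) = 2*x + x = 3*x)
g(v, Q) = 25
1*g(n(-3), -6) + B(8, 11) = 1*25 + (-4 + 8) = 25 + 4 = 29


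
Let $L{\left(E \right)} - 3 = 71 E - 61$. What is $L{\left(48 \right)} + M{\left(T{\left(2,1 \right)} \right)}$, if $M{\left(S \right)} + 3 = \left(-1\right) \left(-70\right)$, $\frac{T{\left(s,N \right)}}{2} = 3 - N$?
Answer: $3417$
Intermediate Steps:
$T{\left(s,N \right)} = 6 - 2 N$ ($T{\left(s,N \right)} = 2 \left(3 - N\right) = 6 - 2 N$)
$L{\left(E \right)} = -58 + 71 E$ ($L{\left(E \right)} = 3 + \left(71 E - 61\right) = 3 + \left(-61 + 71 E\right) = -58 + 71 E$)
$M{\left(S \right)} = 67$ ($M{\left(S \right)} = -3 - -70 = -3 + 70 = 67$)
$L{\left(48 \right)} + M{\left(T{\left(2,1 \right)} \right)} = \left(-58 + 71 \cdot 48\right) + 67 = \left(-58 + 3408\right) + 67 = 3350 + 67 = 3417$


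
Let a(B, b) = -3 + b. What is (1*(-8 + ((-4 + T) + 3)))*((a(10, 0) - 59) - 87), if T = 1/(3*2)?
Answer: 7897/6 ≈ 1316.2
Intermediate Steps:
T = 1/6 ≈ 0.16667
(1*(-8 + ((-4 + T) + 3)))*((a(10, 0) - 59) - 87) = (1*(-8 + ((-4 + 1/6) + 3)))*(((-3 + 0) - 59) - 87) = (1*(-8 + (-23/6 + 3)))*((-3 - 59) - 87) = (1*(-8 - 5/6))*(-62 - 87) = (1*(-53/6))*(-149) = -53/6*(-149) = 7897/6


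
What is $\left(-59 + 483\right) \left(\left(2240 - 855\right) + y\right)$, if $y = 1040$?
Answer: $1028200$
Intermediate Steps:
$\left(-59 + 483\right) \left(\left(2240 - 855\right) + y\right) = \left(-59 + 483\right) \left(\left(2240 - 855\right) + 1040\right) = 424 \left(\left(2240 - 855\right) + 1040\right) = 424 \left(1385 + 1040\right) = 424 \cdot 2425 = 1028200$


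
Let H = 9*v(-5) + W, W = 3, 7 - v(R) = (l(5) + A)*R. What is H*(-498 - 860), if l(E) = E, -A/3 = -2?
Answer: -761838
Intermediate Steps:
A = 6 (A = -3*(-2) = 6)
v(R) = 7 - 11*R (v(R) = 7 - (5 + 6)*R = 7 - 11*R)
H = 561 (H = 9*(7 - 11*(-5)) + 3 = 9*(7 + 55) + 3 = 9*62 + 3 = 558 + 3 = 561)
H*(-498 - 860) = 561*(-498 - 860) = 561*(-1358) = -761838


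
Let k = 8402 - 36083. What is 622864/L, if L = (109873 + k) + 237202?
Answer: 311432/159697 ≈ 1.9501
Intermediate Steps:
k = -27681
L = 319394 (L = (109873 - 27681) + 237202 = 82192 + 237202 = 319394)
622864/L = 622864/319394 = 622864*(1/319394) = 311432/159697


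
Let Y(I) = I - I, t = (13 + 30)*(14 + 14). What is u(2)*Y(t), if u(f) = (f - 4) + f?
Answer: 0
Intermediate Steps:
u(f) = -4 + 2*f (u(f) = (-4 + f) + f = -4 + 2*f)
t = 1204 (t = 43*28 = 1204)
Y(I) = 0
u(2)*Y(t) = (-4 + 2*2)*0 = (-4 + 4)*0 = 0*0 = 0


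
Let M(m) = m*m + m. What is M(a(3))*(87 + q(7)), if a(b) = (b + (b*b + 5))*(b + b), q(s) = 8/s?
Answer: 6482202/7 ≈ 9.2603e+5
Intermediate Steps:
a(b) = 2*b*(5 + b + b²) (a(b) = (b + (b² + 5))*(2*b) = (b + (5 + b²))*(2*b) = (5 + b + b²)*(2*b) = 2*b*(5 + b + b²))
M(m) = m + m² (M(m) = m² + m = m + m²)
M(a(3))*(87 + q(7)) = ((2*3*(5 + 3 + 3²))*(1 + 2*3*(5 + 3 + 3²)))*(87 + 8/7) = ((2*3*(5 + 3 + 9))*(1 + 2*3*(5 + 3 + 9)))*(87 + 8*(⅐)) = ((2*3*17)*(1 + 2*3*17))*(87 + 8/7) = (102*(1 + 102))*(617/7) = (102*103)*(617/7) = 10506*(617/7) = 6482202/7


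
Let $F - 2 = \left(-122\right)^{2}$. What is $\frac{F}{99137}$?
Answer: $\frac{14886}{99137} \approx 0.15016$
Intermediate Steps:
$F = 14886$ ($F = 2 + \left(-122\right)^{2} = 2 + 14884 = 14886$)
$\frac{F}{99137} = \frac{14886}{99137}$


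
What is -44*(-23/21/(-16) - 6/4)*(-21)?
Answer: -5291/4 ≈ -1322.8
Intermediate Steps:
-44*(-23/21/(-16) - 6/4)*(-21) = -44*(-23*1/21*(-1/16) - 6*¼)*(-21) = -44*(-23/21*(-1/16) - 3/2)*(-21) = -44*(23/336 - 3/2)*(-21) = -44*(-481/336)*(-21) = (5291/84)*(-21) = -5291/4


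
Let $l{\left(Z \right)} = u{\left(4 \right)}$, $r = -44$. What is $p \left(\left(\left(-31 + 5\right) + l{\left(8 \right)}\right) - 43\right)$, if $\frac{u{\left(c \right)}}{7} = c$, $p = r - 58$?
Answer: $4182$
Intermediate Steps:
$p = -102$ ($p = -44 - 58 = -102$)
$u{\left(c \right)} = 7 c$
$l{\left(Z \right)} = 28$ ($l{\left(Z \right)} = 7 \cdot 4 = 28$)
$p \left(\left(\left(-31 + 5\right) + l{\left(8 \right)}\right) - 43\right) = - 102 \left(\left(\left(-31 + 5\right) + 28\right) - 43\right) = - 102 \left(\left(-26 + 28\right) - 43\right) = - 102 \left(2 - 43\right) = \left(-102\right) \left(-41\right) = 4182$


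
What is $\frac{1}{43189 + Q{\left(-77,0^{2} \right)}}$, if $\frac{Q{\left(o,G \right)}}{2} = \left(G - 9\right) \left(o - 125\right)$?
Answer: $\frac{1}{46825} \approx 2.1356 \cdot 10^{-5}$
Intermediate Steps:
$Q{\left(o,G \right)} = 2 \left(-125 + o\right) \left(-9 + G\right)$ ($Q{\left(o,G \right)} = 2 \left(G - 9\right) \left(o - 125\right) = 2 \left(-9 + G\right) \left(-125 + o\right) = 2 \left(-125 + o\right) \left(-9 + G\right)$)
$\frac{1}{43189 + Q{\left(-77,0^{2} \right)}} = \frac{1}{43189 + \left(2250 - 250 \cdot 0^{2} - -1386 + 2 \cdot 0^{2} \left(-77\right)\right)} = \frac{1}{43189 + \left(2250 - 0 + 1386 + 2 \cdot 0 \left(-77\right)\right)} = \frac{1}{43189 + \left(2250 + 0 + 1386 + 0\right)} = \frac{1}{43189 + 3636} = \frac{1}{46825}$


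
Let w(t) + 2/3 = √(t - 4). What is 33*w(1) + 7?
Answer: -15 + 33*I*√3 ≈ -15.0 + 57.158*I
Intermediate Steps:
w(t) = -⅔ + √(-4 + t) (w(t) = -⅔ + √(t - 4) = -⅔ + √(-4 + t))
33*w(1) + 7 = 33*(-⅔ + √(-4 + 1)) + 7 = 33*(-⅔ + √(-3)) + 7 = 33*(-⅔ + I*√3) + 7 = (-22 + 33*I*√3) + 7 = -15 + 33*I*√3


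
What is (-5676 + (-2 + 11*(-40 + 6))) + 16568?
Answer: 10516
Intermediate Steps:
(-5676 + (-2 + 11*(-40 + 6))) + 16568 = (-5676 + (-2 + 11*(-34))) + 16568 = (-5676 + (-2 - 374)) + 16568 = (-5676 - 376) + 16568 = -6052 + 16568 = 10516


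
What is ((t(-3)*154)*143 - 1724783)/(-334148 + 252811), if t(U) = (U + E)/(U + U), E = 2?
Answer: 5163338/244011 ≈ 21.160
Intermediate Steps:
t(U) = (2 + U)/(2*U) (t(U) = (U + 2)/(U + U) = (2 + U)/((2*U)) = (2 + U)*(1/(2*U)) = (2 + U)/(2*U))
((t(-3)*154)*143 - 1724783)/(-334148 + 252811) = ((((½)*(2 - 3)/(-3))*154)*143 - 1724783)/(-334148 + 252811) = ((((½)*(-⅓)*(-1))*154)*143 - 1724783)/(-81337) = (((⅙)*154)*143 - 1724783)*(-1/81337) = ((77/3)*143 - 1724783)*(-1/81337) = (11011/3 - 1724783)*(-1/81337) = -5163338/3*(-1/81337) = 5163338/244011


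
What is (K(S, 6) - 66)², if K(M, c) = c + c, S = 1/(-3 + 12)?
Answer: 2916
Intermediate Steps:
S = ⅑ (S = 1/9 = ⅑ ≈ 0.11111)
K(M, c) = 2*c
(K(S, 6) - 66)² = (2*6 - 66)² = (12 - 66)² = (-54)² = 2916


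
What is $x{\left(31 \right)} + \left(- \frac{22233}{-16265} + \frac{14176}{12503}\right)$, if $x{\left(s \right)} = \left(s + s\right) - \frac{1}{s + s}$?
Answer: $\frac{813047670703}{12608400290} \approx 64.485$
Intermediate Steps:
$x{\left(s \right)} = 2 s - \frac{1}{2 s}$
$x{\left(31 \right)} + \left(- \frac{22233}{-16265} + \frac{14176}{12503}\right) = \left(2 \cdot 31 - \frac{1}{2 \cdot 31}\right) + \left(- \frac{22233}{-16265} + \frac{14176}{12503}\right) = \left(62 - \frac{1}{62}\right) + \left(\left(-22233\right) \left(- \frac{1}{16265}\right) + 14176 \cdot \frac{1}{12503}\right) = \left(62 - \frac{1}{62}\right) + \left(\frac{22233}{16265} + \frac{14176}{12503}\right) = \frac{3843}{62} + \frac{508551839}{203361295} = \frac{813047670703}{12608400290}$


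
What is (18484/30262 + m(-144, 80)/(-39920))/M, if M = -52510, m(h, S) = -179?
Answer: -371649089/31717590095200 ≈ -1.1717e-5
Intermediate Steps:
(18484/30262 + m(-144, 80)/(-39920))/M = (18484/30262 - 179/(-39920))/(-52510) = (18484*(1/30262) - 179*(-1/39920))*(-1/52510) = (9242/15131 + 179/39920)*(-1/52510) = (371649089/604029520)*(-1/52510) = -371649089/31717590095200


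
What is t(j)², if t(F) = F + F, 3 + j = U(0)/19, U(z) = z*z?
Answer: 36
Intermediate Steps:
U(z) = z²
j = -3 (j = -3 + 0²/19 = -3 + 0*(1/19) = -3 + 0 = -3)
t(F) = 2*F
t(j)² = (2*(-3))² = (-6)² = 36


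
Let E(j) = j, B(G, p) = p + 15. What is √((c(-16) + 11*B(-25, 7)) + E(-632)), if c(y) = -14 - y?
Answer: 2*I*√97 ≈ 19.698*I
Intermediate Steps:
B(G, p) = 15 + p
√((c(-16) + 11*B(-25, 7)) + E(-632)) = √(((-14 - 1*(-16)) + 11*(15 + 7)) - 632) = √(((-14 + 16) + 11*22) - 632) = √((2 + 242) - 632) = √(244 - 632) = √(-388) = 2*I*√97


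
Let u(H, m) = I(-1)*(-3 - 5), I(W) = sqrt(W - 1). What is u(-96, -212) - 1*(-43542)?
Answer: 43542 - 8*I*sqrt(2) ≈ 43542.0 - 11.314*I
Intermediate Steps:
I(W) = sqrt(-1 + W)
u(H, m) = -8*I*sqrt(2) (u(H, m) = sqrt(-1 - 1)*(-3 - 5) = sqrt(-2)*(-8) = (I*sqrt(2))*(-8) = -8*I*sqrt(2))
u(-96, -212) - 1*(-43542) = -8*I*sqrt(2) - 1*(-43542) = -8*I*sqrt(2) + 43542 = 43542 - 8*I*sqrt(2)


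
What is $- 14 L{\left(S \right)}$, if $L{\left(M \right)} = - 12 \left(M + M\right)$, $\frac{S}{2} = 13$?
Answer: $8736$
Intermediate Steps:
$S = 26$ ($S = 2 \cdot 13 = 26$)
$L{\left(M \right)} = - 24 M$ ($L{\left(M \right)} = - 12 \cdot 2 M = - 24 M$)
$- 14 L{\left(S \right)} = - 14 \left(\left(-24\right) 26\right) = \left(-14\right) \left(-624\right) = 8736$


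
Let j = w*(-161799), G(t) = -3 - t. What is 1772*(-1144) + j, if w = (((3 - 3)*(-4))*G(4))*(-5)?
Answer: -2027168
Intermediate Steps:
w = 0 (w = (((3 - 3)*(-4))*(-3 - 1*4))*(-5) = ((0*(-4))*(-3 - 4))*(-5) = (0*(-7))*(-5) = 0*(-5) = 0)
j = 0 (j = 0*(-161799) = 0)
1772*(-1144) + j = 1772*(-1144) + 0 = -2027168 + 0 = -2027168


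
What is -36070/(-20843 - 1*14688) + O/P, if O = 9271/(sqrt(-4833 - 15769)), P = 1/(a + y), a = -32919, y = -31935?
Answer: 36070/35531 + 300630717*I*sqrt(20602)/10301 ≈ 1.0152 + 4.189e+6*I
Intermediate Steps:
P = -1/64854 (P = 1/(-32919 - 31935) = 1/(-64854) = -1/64854 ≈ -1.5419e-5)
O = -9271*I*sqrt(20602)/20602 (O = 9271/(sqrt(-20602)) = 9271/((I*sqrt(20602))) = 9271*(-I*sqrt(20602)/20602) = -9271*I*sqrt(20602)/20602 ≈ -64.591*I)
-36070/(-20843 - 1*14688) + O/P = -36070/(-20843 - 1*14688) + (-9271*I*sqrt(20602)/20602)/(-1/64854) = -36070/(-20843 - 14688) - 9271*I*sqrt(20602)/20602*(-64854) = -36070/(-35531) + 300630717*I*sqrt(20602)/10301 = -36070*(-1/35531) + 300630717*I*sqrt(20602)/10301 = 36070/35531 + 300630717*I*sqrt(20602)/10301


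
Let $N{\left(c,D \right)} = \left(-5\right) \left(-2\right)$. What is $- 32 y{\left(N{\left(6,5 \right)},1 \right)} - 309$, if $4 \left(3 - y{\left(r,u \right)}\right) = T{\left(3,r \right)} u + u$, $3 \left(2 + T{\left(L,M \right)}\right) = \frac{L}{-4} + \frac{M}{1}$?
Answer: $- \frac{1165}{3} \approx -388.33$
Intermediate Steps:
$T{\left(L,M \right)} = -2 - \frac{L}{12} + \frac{M}{3}$ ($T{\left(L,M \right)} = -2 + \frac{\frac{L}{-4} + \frac{M}{1}}{3} = -2 + \frac{L \left(- \frac{1}{4}\right) + M 1}{3} = -2 + \frac{- \frac{L}{4} + M}{3} = -2 + \frac{M - \frac{L}{4}}{3} = -2 - \left(- \frac{M}{3} + \frac{L}{12}\right) = -2 - \frac{L}{12} + \frac{M}{3}$)
$N{\left(c,D \right)} = 10$
$y{\left(r,u \right)} = 3 - \frac{u}{4} - \frac{u \left(- \frac{9}{4} + \frac{r}{3}\right)}{4}$ ($y{\left(r,u \right)} = 3 - \frac{\left(-2 - \frac{1}{4} + \frac{r}{3}\right) u + u}{4} = 3 - \frac{\left(- \frac{9}{4} + \frac{r}{3}\right) u + u}{4} = 3 - \frac{u \left(- \frac{9}{4} + \frac{r}{3}\right) + u}{4} = 3 - \frac{u + u \left(- \frac{9}{4} + \frac{r}{3}\right)}{4} = 3 - \left(\frac{u}{4} + \frac{u \left(- \frac{9}{4} + \frac{r}{3}\right)}{4}\right) = 3 - \frac{u}{4} - \frac{u \left(- \frac{9}{4} + \frac{r}{3}\right)}{4}$)
$- 32 y{\left(N{\left(6,5 \right)},1 \right)} - 309 = - 32 \left(3 + \frac{5}{16} \cdot 1 - \frac{5}{6} \cdot 1\right) - 309 = - 32 \left(3 + \frac{5}{16} - \frac{5}{6}\right) - 309 = \left(-32\right) \frac{119}{48} - 309 = - \frac{238}{3} - 309 = - \frac{1165}{3}$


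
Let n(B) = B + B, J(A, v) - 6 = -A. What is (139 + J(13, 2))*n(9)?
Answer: 2376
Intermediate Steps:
J(A, v) = 6 - A
n(B) = 2*B
(139 + J(13, 2))*n(9) = (139 + (6 - 1*13))*(2*9) = (139 + (6 - 13))*18 = (139 - 7)*18 = 132*18 = 2376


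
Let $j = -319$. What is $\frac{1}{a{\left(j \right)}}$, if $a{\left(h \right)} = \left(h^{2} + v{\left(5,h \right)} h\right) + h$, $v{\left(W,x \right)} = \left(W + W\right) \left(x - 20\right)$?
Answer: $\frac{1}{1182852} \approx 8.4541 \cdot 10^{-7}$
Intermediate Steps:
$v{\left(W,x \right)} = 2 W \left(-20 + x\right)$
$a{\left(h \right)} = h + h^{2} + h \left(-200 + 10 h\right)$ ($a{\left(h \right)} = \left(h^{2} + 2 \cdot 5 \left(-20 + h\right) h\right) + h = \left(h^{2} + \left(-200 + 10 h\right) h\right) + h = \left(h^{2} + h \left(-200 + 10 h\right)\right) + h = h + h^{2} + h \left(-200 + 10 h\right)$)
$\frac{1}{a{\left(j \right)}} = \frac{1}{\left(-319\right) \left(-199 + 11 \left(-319\right)\right)} = \frac{1}{\left(-319\right) \left(-199 - 3509\right)} = \frac{1}{\left(-319\right) \left(-3708\right)} = \frac{1}{1182852}$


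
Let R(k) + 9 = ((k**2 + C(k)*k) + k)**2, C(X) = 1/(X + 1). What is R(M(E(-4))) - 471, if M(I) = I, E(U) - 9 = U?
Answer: 16945/36 ≈ 470.69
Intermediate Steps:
C(X) = 1/(1 + X)
E(U) = 9 + U
R(k) = -9 + (k + k**2 + k/(1 + k))**2 (R(k) = -9 + ((k**2 + k/(1 + k)) + k)**2 = -9 + (k + k**2 + k/(1 + k))**2)
R(M(E(-4))) - 471 = (-9 + (9 - 4)**2*(1 + (1 + (9 - 4))**2)**2/(1 + (9 - 4))**2) - 471 = (-9 + 5**2*(1 + (1 + 5)**2)**2/(1 + 5)**2) - 471 = (-9 + 25*(1 + 6**2)**2/6**2) - 471 = (-9 + 25*(1/36)*(1 + 36)**2) - 471 = (-9 + 25*(1/36)*37**2) - 471 = (-9 + 25*(1/36)*1369) - 471 = (-9 + 34225/36) - 471 = 33901/36 - 471 = 16945/36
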